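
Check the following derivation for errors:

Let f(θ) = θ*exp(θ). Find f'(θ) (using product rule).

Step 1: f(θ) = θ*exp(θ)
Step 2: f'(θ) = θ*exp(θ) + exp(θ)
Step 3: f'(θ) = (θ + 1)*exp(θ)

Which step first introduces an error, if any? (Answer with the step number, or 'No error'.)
No error

All steps in this derivation are correct.
The final answer f'(θ) = (θ + 1)*exp(θ) is valid.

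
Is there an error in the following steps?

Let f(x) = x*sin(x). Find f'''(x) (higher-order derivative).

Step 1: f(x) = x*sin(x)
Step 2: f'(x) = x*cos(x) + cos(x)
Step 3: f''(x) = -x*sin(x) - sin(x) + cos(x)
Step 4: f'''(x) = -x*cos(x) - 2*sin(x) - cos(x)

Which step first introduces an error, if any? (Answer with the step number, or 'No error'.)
Step 2

Step 2 is incorrect due to a wrong trig function.
The step shows: x*cos(x) + cos(x)
The correct value should be: x*cos(x) + sin(x)

Explanation: sin(x) was incorrectly written as cos(x): the term sin(x) was incorrectly written as cos(x)
The later steps are derived from this incorrect expression, so the error originates in Step 2.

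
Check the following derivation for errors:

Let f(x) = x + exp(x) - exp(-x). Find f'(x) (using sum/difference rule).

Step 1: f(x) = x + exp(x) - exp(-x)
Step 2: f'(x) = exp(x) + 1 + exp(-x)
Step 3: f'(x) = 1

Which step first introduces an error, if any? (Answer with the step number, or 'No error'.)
Step 3

Step 3 is incorrect due to a dropped term.
The step shows: 1
The correct value should be: 2*cosh(x) + 1

Explanation: A term was dropped: the term 2*cosh(x) was incorrectly omitted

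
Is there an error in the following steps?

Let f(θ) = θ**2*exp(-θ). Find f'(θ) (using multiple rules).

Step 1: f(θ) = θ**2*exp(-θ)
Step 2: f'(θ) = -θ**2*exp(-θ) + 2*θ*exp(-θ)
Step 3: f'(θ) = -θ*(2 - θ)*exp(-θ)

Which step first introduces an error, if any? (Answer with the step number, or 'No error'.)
Step 3

Step 3 is incorrect due to a sign flip.
The step shows: -θ*(2 - θ)*exp(-θ)
The correct value should be: θ*(2 - θ)*exp(-θ)

Explanation: The sign of the whole expression was flipped: the term θ*(2 - θ)*exp(-θ) was incorrectly written as -θ*(2 - θ)*exp(-θ)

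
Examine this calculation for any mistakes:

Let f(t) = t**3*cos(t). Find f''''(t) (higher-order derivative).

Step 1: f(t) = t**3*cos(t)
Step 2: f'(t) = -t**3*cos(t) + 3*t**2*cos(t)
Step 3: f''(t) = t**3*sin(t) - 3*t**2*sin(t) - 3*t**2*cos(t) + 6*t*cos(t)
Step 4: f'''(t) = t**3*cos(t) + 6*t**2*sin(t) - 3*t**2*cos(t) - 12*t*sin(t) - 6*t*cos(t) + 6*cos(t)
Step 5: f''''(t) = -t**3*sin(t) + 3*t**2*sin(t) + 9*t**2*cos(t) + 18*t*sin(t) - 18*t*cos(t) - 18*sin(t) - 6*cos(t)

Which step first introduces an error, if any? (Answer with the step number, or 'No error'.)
Step 2

Step 2 is incorrect due to a wrong trig function.
The step shows: -t**3*cos(t) + 3*t**2*cos(t)
The correct value should be: -t**3*sin(t) + 3*t**2*cos(t)

Explanation: sin(t) was incorrectly written as cos(t): the term -t**3*sin(t) was incorrectly written as -t**3*cos(t)
The later steps are derived from this incorrect expression, so the error originates in Step 2.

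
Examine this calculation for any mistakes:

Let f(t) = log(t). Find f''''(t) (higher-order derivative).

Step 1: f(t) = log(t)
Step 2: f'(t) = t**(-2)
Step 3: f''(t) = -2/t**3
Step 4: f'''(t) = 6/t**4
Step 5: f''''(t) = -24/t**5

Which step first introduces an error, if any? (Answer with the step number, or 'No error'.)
Step 2

Step 2 is incorrect due to a wrong exponent.
The step shows: t**(-2)
The correct value should be: 1/t

Explanation: The exponent -1 on t was incorrectly written as -2: the term 1/t was incorrectly written as t**(-2)
The later steps are derived from this incorrect expression, so the error originates in Step 2.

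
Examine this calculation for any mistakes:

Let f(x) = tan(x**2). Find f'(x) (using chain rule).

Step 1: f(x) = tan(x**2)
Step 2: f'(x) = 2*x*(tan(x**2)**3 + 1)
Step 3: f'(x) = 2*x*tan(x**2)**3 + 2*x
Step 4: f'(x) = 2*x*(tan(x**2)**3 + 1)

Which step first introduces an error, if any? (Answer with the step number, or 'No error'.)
Step 2

Step 2 is incorrect due to a wrong exponent.
The step shows: 2*x*(tan(x**2)**3 + 1)
The correct value should be: 2*x*(tan(x**2)**2 + 1)

Explanation: The exponent 2 on tan(x**2) was incorrectly written as 3: the term 2*x*(tan(x**2)**2 + 1) was incorrectly written as 2*x*(tan(x**2)**3 + 1)
The later steps are derived from this incorrect expression, so the error originates in Step 2.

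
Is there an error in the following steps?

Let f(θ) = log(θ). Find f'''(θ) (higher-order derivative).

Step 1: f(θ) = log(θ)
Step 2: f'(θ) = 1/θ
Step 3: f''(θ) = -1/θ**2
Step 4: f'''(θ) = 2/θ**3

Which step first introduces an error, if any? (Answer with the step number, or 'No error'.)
No error

All steps in this derivation are correct.
The final answer f'''(θ) = 2/θ**3 is valid.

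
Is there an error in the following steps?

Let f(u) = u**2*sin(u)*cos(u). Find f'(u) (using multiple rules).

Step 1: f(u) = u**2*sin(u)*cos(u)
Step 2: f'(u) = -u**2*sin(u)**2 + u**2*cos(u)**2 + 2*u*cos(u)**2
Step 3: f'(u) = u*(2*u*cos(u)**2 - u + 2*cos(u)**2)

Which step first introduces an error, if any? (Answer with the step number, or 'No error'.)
Step 2

Step 2 is incorrect due to a wrong trig function.
The step shows: -u**2*sin(u)**2 + u**2*cos(u)**2 + 2*u*cos(u)**2
The correct value should be: -u**2*sin(u)**2 + u**2*cos(u)**2 + 2*u*sin(u)*cos(u)

Explanation: sin(u) was incorrectly written as cos(u): the term 2*u*sin(u)*cos(u) was incorrectly written as 2*u*cos(u)**2
The later steps are derived from this incorrect expression, so the error originates in Step 2.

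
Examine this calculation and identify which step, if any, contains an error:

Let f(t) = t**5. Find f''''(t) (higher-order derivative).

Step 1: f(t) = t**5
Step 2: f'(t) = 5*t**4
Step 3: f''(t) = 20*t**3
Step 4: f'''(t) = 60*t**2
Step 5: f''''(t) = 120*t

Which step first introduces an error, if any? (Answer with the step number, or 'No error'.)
No error

All steps in this derivation are correct.
The final answer f''''(t) = 120*t is valid.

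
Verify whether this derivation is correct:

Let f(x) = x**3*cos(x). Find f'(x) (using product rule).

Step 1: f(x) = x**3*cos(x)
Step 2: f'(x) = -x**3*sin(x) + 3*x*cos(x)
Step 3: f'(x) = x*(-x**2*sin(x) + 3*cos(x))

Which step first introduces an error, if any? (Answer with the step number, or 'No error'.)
Step 2

Step 2 is incorrect due to a wrong exponent.
The step shows: -x**3*sin(x) + 3*x*cos(x)
The correct value should be: -x**3*sin(x) + 3*x**2*cos(x)

Explanation: The exponent 2 on x was incorrectly written as 1: the term 3*x**2*cos(x) was incorrectly written as 3*x*cos(x)
The later steps are derived from this incorrect expression, so the error originates in Step 2.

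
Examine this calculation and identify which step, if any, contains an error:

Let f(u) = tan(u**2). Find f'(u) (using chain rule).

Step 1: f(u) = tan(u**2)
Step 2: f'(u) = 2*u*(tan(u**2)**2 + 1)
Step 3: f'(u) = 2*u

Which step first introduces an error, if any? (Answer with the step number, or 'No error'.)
Step 3

Step 3 is incorrect due to a dropped term.
The step shows: 2*u
The correct value should be: 2*u*tan(u**2)**2 + 2*u

Explanation: A term was dropped: the term 2*u*tan(u**2)**2 was incorrectly omitted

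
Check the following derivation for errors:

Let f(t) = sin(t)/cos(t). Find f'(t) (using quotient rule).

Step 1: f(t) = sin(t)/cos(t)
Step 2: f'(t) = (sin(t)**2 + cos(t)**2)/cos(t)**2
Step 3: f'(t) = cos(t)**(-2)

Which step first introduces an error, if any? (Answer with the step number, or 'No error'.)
No error

All steps in this derivation are correct.
The final answer f'(t) = cos(t)**(-2) is valid.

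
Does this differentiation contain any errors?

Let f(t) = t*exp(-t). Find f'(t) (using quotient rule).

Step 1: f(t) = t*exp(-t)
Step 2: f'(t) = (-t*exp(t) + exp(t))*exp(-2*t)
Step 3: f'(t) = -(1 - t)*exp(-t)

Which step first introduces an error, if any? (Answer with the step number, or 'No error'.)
Step 3

Step 3 is incorrect due to a sign flip.
The step shows: -(1 - t)*exp(-t)
The correct value should be: (1 - t)*exp(-t)

Explanation: The sign of the whole expression was flipped: the term (1 - t)*exp(-t) was incorrectly written as -(1 - t)*exp(-t)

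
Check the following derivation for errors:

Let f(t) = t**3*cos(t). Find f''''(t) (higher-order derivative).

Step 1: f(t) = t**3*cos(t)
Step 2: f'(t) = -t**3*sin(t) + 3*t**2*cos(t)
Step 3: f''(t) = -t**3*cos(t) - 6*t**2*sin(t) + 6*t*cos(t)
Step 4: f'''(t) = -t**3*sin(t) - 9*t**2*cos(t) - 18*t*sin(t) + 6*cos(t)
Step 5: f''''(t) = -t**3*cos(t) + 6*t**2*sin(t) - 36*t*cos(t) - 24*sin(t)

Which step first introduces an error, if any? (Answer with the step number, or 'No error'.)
Step 4

Step 4 is incorrect due to a sign flip.
The step shows: -t**3*sin(t) - 9*t**2*cos(t) - 18*t*sin(t) + 6*cos(t)
The correct value should be: t**3*sin(t) - 9*t**2*cos(t) - 18*t*sin(t) + 6*cos(t)

Explanation: The sign of one term was flipped: the term t**3*sin(t) was incorrectly written as -t**3*sin(t)
The later steps are derived from this incorrect expression, so the error originates in Step 4.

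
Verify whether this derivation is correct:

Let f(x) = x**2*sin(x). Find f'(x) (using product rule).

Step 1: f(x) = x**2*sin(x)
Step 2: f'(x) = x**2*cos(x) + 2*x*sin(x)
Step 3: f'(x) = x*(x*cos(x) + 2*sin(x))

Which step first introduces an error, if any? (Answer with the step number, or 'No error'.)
No error

All steps in this derivation are correct.
The final answer f'(x) = x*(x*cos(x) + 2*sin(x)) is valid.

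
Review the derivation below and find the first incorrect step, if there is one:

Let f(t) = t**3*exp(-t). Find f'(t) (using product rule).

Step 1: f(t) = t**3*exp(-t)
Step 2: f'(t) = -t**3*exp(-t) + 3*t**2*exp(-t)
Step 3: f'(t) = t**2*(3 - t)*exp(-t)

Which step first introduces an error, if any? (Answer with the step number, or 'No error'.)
No error

All steps in this derivation are correct.
The final answer f'(t) = t**2*(3 - t)*exp(-t) is valid.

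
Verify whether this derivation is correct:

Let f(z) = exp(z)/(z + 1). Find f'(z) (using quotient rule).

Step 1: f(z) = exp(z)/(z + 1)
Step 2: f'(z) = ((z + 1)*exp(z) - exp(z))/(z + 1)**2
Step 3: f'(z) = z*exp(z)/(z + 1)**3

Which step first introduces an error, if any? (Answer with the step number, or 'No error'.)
Step 3

Step 3 is incorrect due to a wrong exponent.
The step shows: z*exp(z)/(z + 1)**3
The correct value should be: z*exp(z)/(z + 1)**2

Explanation: The exponent -2 on z + 1 was incorrectly written as -3: the term z*exp(z)/(z + 1)**2 was incorrectly written as z*exp(z)/(z + 1)**3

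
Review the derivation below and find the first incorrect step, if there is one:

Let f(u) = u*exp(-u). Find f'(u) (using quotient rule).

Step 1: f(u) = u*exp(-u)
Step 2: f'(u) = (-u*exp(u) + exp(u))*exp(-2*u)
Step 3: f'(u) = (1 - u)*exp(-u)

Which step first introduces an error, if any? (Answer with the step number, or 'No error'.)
No error

All steps in this derivation are correct.
The final answer f'(u) = (1 - u)*exp(-u) is valid.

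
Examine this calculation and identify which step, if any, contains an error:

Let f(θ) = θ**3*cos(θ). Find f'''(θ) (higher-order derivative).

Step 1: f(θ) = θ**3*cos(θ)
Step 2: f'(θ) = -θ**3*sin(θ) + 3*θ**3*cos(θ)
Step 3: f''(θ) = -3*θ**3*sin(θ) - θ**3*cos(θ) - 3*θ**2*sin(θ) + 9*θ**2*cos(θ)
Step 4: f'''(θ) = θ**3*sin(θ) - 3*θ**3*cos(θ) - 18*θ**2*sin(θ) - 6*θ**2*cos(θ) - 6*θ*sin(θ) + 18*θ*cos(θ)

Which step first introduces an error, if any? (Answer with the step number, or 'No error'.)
Step 2

Step 2 is incorrect due to a wrong exponent.
The step shows: -θ**3*sin(θ) + 3*θ**3*cos(θ)
The correct value should be: -θ**3*sin(θ) + 3*θ**2*cos(θ)

Explanation: The exponent 2 on θ was incorrectly written as 3: the term 3*θ**2*cos(θ) was incorrectly written as 3*θ**3*cos(θ)
The later steps are derived from this incorrect expression, so the error originates in Step 2.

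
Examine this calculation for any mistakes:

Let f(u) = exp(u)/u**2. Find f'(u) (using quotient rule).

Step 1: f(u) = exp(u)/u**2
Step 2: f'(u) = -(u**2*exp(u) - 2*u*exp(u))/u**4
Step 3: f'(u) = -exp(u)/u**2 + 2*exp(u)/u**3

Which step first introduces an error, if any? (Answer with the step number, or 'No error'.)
Step 2

Step 2 is incorrect due to a sign flip.
The step shows: -(u**2*exp(u) - 2*u*exp(u))/u**4
The correct value should be: (u**2*exp(u) - 2*u*exp(u))/u**4

Explanation: The sign of the whole expression was flipped: the term (u**2*exp(u) - 2*u*exp(u))/u**4 was incorrectly written as -(u**2*exp(u) - 2*u*exp(u))/u**4
The later steps are derived from this incorrect expression, so the error originates in Step 2.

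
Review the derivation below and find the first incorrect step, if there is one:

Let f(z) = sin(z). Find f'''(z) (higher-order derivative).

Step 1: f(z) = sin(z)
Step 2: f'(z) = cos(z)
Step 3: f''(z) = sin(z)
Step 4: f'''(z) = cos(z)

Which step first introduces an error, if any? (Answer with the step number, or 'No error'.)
Step 3

Step 3 is incorrect due to a sign flip.
The step shows: sin(z)
The correct value should be: -sin(z)

Explanation: The sign of the whole expression was flipped: the term -sin(z) was incorrectly written as sin(z)
The later steps are derived from this incorrect expression, so the error originates in Step 3.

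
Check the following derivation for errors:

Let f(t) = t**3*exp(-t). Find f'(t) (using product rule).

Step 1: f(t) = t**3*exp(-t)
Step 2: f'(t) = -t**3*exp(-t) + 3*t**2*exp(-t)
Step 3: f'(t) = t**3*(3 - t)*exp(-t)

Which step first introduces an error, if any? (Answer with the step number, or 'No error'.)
Step 3

Step 3 is incorrect due to a wrong exponent.
The step shows: t**3*(3 - t)*exp(-t)
The correct value should be: t**2*(3 - t)*exp(-t)

Explanation: The exponent 2 on t was incorrectly written as 3: the term t**2*(3 - t)*exp(-t) was incorrectly written as t**3*(3 - t)*exp(-t)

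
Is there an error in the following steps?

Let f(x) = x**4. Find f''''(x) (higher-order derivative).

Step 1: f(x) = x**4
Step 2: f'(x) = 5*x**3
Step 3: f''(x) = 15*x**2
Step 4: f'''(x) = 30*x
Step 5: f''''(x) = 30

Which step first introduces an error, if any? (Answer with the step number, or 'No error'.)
Step 2

Step 2 is incorrect due to a wrong coefficient.
The step shows: 5*x**3
The correct value should be: 4*x**3

Explanation: The coefficient 4 was incorrectly written as 5: the term 4*x**3 was incorrectly written as 5*x**3
The later steps are derived from this incorrect expression, so the error originates in Step 2.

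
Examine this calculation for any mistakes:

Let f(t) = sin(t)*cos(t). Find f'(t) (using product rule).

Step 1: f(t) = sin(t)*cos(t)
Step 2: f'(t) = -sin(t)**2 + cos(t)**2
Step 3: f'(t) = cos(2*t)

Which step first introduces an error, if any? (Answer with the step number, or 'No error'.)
No error

All steps in this derivation are correct.
The final answer f'(t) = cos(2*t) is valid.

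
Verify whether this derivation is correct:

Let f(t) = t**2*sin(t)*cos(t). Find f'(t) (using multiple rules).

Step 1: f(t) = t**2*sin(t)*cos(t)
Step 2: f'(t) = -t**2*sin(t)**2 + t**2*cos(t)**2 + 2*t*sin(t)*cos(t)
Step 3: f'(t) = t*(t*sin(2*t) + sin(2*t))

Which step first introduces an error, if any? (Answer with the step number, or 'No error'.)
Step 3

Step 3 is incorrect due to a wrong trig function.
The step shows: t*(t*sin(2*t) + sin(2*t))
The correct value should be: t*(t*cos(2*t) + sin(2*t))

Explanation: cos(2*t) was incorrectly written as sin(2*t): the term t*(t*cos(2*t) + sin(2*t)) was incorrectly written as t*(t*sin(2*t) + sin(2*t))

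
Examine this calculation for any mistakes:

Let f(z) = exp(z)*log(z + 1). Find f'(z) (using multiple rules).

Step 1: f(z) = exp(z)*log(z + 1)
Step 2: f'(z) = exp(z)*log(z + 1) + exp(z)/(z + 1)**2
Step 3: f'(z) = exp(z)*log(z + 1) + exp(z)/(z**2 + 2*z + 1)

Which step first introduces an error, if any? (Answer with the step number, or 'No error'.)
Step 2

Step 2 is incorrect due to a wrong exponent.
The step shows: exp(z)*log(z + 1) + exp(z)/(z + 1)**2
The correct value should be: exp(z)*log(z + 1) + exp(z)/(z + 1)

Explanation: The exponent -1 on z + 1 was incorrectly written as -2: the term exp(z)/(z + 1) was incorrectly written as exp(z)/(z + 1)**2
The later steps are derived from this incorrect expression, so the error originates in Step 2.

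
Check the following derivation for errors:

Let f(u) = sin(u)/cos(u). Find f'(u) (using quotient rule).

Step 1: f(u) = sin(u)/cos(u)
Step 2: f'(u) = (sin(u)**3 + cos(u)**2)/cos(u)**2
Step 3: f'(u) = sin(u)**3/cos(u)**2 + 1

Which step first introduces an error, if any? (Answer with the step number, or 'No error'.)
Step 2

Step 2 is incorrect due to a wrong exponent.
The step shows: (sin(u)**3 + cos(u)**2)/cos(u)**2
The correct value should be: (sin(u)**2 + cos(u)**2)/cos(u)**2

Explanation: The exponent 2 on sin(u) was incorrectly written as 3: the term (sin(u)**2 + cos(u)**2)/cos(u)**2 was incorrectly written as (sin(u)**3 + cos(u)**2)/cos(u)**2
The later steps are derived from this incorrect expression, so the error originates in Step 2.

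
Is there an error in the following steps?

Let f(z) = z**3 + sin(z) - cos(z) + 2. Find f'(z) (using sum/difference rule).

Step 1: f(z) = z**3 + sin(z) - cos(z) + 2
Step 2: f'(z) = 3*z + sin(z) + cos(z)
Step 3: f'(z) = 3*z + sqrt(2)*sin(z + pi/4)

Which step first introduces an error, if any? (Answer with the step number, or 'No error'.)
Step 2

Step 2 is incorrect due to a wrong exponent.
The step shows: 3*z + sin(z) + cos(z)
The correct value should be: 3*z**2 + sin(z) + cos(z)

Explanation: The exponent 2 on z was incorrectly written as 1: the term 3*z**2 was incorrectly written as 3*z
The later steps are derived from this incorrect expression, so the error originates in Step 2.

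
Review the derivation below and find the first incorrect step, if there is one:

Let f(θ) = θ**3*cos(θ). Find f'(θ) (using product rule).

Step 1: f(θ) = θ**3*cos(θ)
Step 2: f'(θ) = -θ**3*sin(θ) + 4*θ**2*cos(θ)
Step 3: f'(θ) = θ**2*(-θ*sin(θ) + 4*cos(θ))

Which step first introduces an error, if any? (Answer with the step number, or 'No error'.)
Step 2

Step 2 is incorrect due to a wrong coefficient.
The step shows: -θ**3*sin(θ) + 4*θ**2*cos(θ)
The correct value should be: -θ**3*sin(θ) + 3*θ**2*cos(θ)

Explanation: The coefficient 3 was incorrectly written as 4: the term 3*θ**2*cos(θ) was incorrectly written as 4*θ**2*cos(θ)
The later steps are derived from this incorrect expression, so the error originates in Step 2.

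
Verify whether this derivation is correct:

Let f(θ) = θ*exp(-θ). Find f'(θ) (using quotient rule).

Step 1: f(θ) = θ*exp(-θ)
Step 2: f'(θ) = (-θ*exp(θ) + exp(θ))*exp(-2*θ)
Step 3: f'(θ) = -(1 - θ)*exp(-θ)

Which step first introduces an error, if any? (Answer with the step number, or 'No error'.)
Step 3

Step 3 is incorrect due to a sign flip.
The step shows: -(1 - θ)*exp(-θ)
The correct value should be: (1 - θ)*exp(-θ)

Explanation: The sign of the whole expression was flipped: the term (1 - θ)*exp(-θ) was incorrectly written as -(1 - θ)*exp(-θ)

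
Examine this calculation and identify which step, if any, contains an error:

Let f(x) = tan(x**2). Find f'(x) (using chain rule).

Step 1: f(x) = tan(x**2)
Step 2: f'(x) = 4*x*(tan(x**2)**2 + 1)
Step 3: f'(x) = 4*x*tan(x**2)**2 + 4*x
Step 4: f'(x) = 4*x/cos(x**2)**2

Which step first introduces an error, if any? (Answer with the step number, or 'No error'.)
Step 2

Step 2 is incorrect due to a wrong coefficient.
The step shows: 4*x*(tan(x**2)**2 + 1)
The correct value should be: 2*x*(tan(x**2)**2 + 1)

Explanation: The coefficient 2 was incorrectly written as 4: the term 2*x*(tan(x**2)**2 + 1) was incorrectly written as 4*x*(tan(x**2)**2 + 1)
The later steps are derived from this incorrect expression, so the error originates in Step 2.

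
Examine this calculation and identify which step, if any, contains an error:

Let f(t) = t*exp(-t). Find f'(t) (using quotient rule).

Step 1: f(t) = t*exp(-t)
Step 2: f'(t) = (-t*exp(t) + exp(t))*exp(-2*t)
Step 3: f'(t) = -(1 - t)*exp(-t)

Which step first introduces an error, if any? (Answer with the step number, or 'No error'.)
Step 3

Step 3 is incorrect due to a sign flip.
The step shows: -(1 - t)*exp(-t)
The correct value should be: (1 - t)*exp(-t)

Explanation: The sign of the whole expression was flipped: the term (1 - t)*exp(-t) was incorrectly written as -(1 - t)*exp(-t)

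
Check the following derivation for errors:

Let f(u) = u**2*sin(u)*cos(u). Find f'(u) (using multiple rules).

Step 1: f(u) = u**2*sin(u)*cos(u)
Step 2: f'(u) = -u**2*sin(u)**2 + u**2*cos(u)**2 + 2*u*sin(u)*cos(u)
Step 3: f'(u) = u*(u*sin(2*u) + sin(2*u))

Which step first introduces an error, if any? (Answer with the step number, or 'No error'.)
Step 3

Step 3 is incorrect due to a wrong trig function.
The step shows: u*(u*sin(2*u) + sin(2*u))
The correct value should be: u*(u*cos(2*u) + sin(2*u))

Explanation: cos(2*u) was incorrectly written as sin(2*u): the term u*(u*cos(2*u) + sin(2*u)) was incorrectly written as u*(u*sin(2*u) + sin(2*u))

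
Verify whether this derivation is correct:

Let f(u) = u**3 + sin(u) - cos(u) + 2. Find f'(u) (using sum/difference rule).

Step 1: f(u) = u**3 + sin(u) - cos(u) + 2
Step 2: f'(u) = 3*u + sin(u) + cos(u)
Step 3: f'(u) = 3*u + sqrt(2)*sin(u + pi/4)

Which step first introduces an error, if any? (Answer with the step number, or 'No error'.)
Step 2

Step 2 is incorrect due to a wrong exponent.
The step shows: 3*u + sin(u) + cos(u)
The correct value should be: 3*u**2 + sin(u) + cos(u)

Explanation: The exponent 2 on u was incorrectly written as 1: the term 3*u**2 was incorrectly written as 3*u
The later steps are derived from this incorrect expression, so the error originates in Step 2.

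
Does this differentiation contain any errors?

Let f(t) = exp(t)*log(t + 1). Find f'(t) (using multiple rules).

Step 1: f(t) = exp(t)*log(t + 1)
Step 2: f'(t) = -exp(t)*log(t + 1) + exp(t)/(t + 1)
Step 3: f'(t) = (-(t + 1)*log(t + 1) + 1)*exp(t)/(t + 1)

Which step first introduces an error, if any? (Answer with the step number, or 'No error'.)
Step 2

Step 2 is incorrect due to a sign flip.
The step shows: -exp(t)*log(t + 1) + exp(t)/(t + 1)
The correct value should be: exp(t)*log(t + 1) + exp(t)/(t + 1)

Explanation: The sign of one term was flipped: the term exp(t)*log(t + 1) was incorrectly written as -exp(t)*log(t + 1)
The later steps are derived from this incorrect expression, so the error originates in Step 2.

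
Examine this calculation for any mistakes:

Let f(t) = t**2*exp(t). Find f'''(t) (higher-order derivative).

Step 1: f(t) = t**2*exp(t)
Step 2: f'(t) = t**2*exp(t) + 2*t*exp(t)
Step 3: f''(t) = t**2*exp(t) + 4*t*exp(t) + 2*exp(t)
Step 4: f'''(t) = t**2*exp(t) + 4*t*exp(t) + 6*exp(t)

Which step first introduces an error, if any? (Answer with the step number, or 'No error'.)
Step 4

Step 4 is incorrect due to a wrong coefficient.
The step shows: t**2*exp(t) + 4*t*exp(t) + 6*exp(t)
The correct value should be: t**2*exp(t) + 6*t*exp(t) + 6*exp(t)

Explanation: The coefficient 6 was incorrectly written as 4: the term 6*t*exp(t) was incorrectly written as 4*t*exp(t)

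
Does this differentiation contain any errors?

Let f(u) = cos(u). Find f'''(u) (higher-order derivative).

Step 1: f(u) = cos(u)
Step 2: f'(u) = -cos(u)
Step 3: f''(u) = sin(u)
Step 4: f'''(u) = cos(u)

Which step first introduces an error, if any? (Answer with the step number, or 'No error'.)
Step 2

Step 2 is incorrect due to a wrong trig function.
The step shows: -cos(u)
The correct value should be: -sin(u)

Explanation: sin(u) was incorrectly written as cos(u): the term -sin(u) was incorrectly written as -cos(u)
The later steps are derived from this incorrect expression, so the error originates in Step 2.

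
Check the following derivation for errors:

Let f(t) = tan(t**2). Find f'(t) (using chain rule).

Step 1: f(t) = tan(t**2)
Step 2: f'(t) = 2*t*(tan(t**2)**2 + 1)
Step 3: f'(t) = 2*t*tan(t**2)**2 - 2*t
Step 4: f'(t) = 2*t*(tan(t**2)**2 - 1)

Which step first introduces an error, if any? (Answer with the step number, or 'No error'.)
Step 3

Step 3 is incorrect due to a sign flip.
The step shows: 2*t*tan(t**2)**2 - 2*t
The correct value should be: 2*t*tan(t**2)**2 + 2*t

Explanation: The sign of one term was flipped: the term 2*t was incorrectly written as -2*t
The later steps are derived from this incorrect expression, so the error originates in Step 3.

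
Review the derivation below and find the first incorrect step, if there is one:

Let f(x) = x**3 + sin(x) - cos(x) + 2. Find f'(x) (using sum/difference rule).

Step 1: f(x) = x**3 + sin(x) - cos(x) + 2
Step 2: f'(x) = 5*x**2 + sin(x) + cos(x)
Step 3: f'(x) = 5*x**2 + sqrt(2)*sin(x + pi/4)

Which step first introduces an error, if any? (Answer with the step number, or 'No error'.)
Step 2

Step 2 is incorrect due to a wrong coefficient.
The step shows: 5*x**2 + sin(x) + cos(x)
The correct value should be: 3*x**2 + sin(x) + cos(x)

Explanation: The coefficient 3 was incorrectly written as 5: the term 3*x**2 was incorrectly written as 5*x**2
The later steps are derived from this incorrect expression, so the error originates in Step 2.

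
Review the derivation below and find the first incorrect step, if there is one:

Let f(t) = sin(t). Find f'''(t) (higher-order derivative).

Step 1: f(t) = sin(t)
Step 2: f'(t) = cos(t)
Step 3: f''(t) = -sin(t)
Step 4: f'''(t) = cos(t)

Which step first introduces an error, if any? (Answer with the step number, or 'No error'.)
Step 4

Step 4 is incorrect due to a sign flip.
The step shows: cos(t)
The correct value should be: -cos(t)

Explanation: The sign of the whole expression was flipped: the term -cos(t) was incorrectly written as cos(t)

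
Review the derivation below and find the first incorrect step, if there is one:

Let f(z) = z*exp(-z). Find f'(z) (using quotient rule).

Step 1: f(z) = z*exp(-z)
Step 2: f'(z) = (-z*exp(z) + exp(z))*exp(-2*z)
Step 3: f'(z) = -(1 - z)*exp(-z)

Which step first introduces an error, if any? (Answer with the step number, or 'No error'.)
Step 3

Step 3 is incorrect due to a sign flip.
The step shows: -(1 - z)*exp(-z)
The correct value should be: (1 - z)*exp(-z)

Explanation: The sign of the whole expression was flipped: the term (1 - z)*exp(-z) was incorrectly written as -(1 - z)*exp(-z)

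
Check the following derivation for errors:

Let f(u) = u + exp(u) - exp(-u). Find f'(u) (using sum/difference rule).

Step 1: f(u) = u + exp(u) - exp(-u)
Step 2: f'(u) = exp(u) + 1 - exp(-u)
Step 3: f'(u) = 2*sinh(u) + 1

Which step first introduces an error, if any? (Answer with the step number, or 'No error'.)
Step 2

Step 2 is incorrect due to a sign flip.
The step shows: exp(u) + 1 - exp(-u)
The correct value should be: exp(u) + 1 + exp(-u)

Explanation: The sign of one term was flipped: the term exp(-u) was incorrectly written as -exp(-u)
The later steps are derived from this incorrect expression, so the error originates in Step 2.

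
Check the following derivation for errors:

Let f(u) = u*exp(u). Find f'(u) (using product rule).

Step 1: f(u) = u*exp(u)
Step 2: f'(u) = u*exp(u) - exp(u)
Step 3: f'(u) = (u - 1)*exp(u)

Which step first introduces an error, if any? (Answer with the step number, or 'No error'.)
Step 2

Step 2 is incorrect due to a sign flip.
The step shows: u*exp(u) - exp(u)
The correct value should be: u*exp(u) + exp(u)

Explanation: The sign of one term was flipped: the term exp(u) was incorrectly written as -exp(u)
The later steps are derived from this incorrect expression, so the error originates in Step 2.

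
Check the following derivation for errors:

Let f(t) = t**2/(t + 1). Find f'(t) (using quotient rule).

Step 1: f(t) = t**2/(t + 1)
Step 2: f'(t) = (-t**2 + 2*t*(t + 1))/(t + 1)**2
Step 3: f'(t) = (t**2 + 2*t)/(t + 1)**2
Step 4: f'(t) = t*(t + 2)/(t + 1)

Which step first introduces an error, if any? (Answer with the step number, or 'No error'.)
Step 4

Step 4 is incorrect due to a wrong exponent.
The step shows: t*(t + 2)/(t + 1)
The correct value should be: t*(t + 2)/(t + 1)**2

Explanation: The exponent -2 on t + 1 was incorrectly written as -1: the term t*(t + 2)/(t + 1)**2 was incorrectly written as t*(t + 2)/(t + 1)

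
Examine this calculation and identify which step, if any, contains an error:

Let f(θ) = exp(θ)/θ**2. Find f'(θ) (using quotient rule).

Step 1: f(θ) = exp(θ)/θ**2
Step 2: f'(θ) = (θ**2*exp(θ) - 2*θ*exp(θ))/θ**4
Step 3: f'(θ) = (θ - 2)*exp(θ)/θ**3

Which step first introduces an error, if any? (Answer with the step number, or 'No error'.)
No error

All steps in this derivation are correct.
The final answer f'(θ) = (θ - 2)*exp(θ)/θ**3 is valid.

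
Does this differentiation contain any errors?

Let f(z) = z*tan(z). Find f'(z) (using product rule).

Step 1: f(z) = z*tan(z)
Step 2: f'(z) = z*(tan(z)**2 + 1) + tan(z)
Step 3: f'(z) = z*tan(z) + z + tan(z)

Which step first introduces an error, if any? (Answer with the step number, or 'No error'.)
Step 3

Step 3 is incorrect due to a wrong exponent.
The step shows: z*tan(z) + z + tan(z)
The correct value should be: z*tan(z)**2 + z + tan(z)

Explanation: The exponent 2 on tan(z) was incorrectly written as 1: the term z*tan(z)**2 was incorrectly written as z*tan(z)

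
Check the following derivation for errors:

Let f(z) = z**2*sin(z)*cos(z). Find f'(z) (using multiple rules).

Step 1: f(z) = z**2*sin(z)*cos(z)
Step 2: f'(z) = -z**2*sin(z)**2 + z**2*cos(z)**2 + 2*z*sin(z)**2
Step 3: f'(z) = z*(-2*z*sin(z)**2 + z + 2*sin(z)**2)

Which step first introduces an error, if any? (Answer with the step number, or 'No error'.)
Step 2

Step 2 is incorrect due to a wrong trig function.
The step shows: -z**2*sin(z)**2 + z**2*cos(z)**2 + 2*z*sin(z)**2
The correct value should be: -z**2*sin(z)**2 + z**2*cos(z)**2 + 2*z*sin(z)*cos(z)

Explanation: cos(z) was incorrectly written as sin(z): the term 2*z*sin(z)*cos(z) was incorrectly written as 2*z*sin(z)**2
The later steps are derived from this incorrect expression, so the error originates in Step 2.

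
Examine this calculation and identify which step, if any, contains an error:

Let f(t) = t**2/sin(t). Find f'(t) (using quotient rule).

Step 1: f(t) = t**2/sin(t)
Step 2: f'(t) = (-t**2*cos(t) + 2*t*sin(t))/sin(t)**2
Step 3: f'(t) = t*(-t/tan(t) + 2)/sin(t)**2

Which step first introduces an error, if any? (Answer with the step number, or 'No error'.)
Step 3

Step 3 is incorrect due to a wrong exponent.
The step shows: t*(-t/tan(t) + 2)/sin(t)**2
The correct value should be: t*(-t/tan(t) + 2)/sin(t)

Explanation: The exponent -1 on sin(t) was incorrectly written as -2: the term t*(-t/tan(t) + 2)/sin(t) was incorrectly written as t*(-t/tan(t) + 2)/sin(t)**2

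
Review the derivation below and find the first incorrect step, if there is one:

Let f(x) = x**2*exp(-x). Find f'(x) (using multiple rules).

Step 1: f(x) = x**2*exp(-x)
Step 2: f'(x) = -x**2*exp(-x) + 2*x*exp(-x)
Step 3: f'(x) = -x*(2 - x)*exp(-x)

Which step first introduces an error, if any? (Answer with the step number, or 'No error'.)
Step 3

Step 3 is incorrect due to a sign flip.
The step shows: -x*(2 - x)*exp(-x)
The correct value should be: x*(2 - x)*exp(-x)

Explanation: The sign of the whole expression was flipped: the term x*(2 - x)*exp(-x) was incorrectly written as -x*(2 - x)*exp(-x)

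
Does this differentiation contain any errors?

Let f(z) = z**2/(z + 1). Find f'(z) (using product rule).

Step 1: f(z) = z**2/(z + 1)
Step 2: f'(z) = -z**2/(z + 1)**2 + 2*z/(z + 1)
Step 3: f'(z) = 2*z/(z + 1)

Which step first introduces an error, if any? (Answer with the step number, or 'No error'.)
Step 3

Step 3 is incorrect due to a dropped term.
The step shows: 2*z/(z + 1)
The correct value should be: -z**2/(z**2 + 2*z + 1) + 2*z/(z + 1)

Explanation: A term was dropped: the term -z**2/(z**2 + 2*z + 1) was incorrectly omitted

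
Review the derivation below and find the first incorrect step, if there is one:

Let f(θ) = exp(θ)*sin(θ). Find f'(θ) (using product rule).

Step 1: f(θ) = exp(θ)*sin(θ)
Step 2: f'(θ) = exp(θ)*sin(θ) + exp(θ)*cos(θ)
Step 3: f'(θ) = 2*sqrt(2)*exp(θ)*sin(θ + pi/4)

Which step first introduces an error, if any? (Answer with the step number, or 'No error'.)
Step 3

Step 3 is incorrect due to a wrong exponent.
The step shows: 2*sqrt(2)*exp(θ)*sin(θ + pi/4)
The correct value should be: sqrt(2)*exp(θ)*sin(θ + pi/4)

Explanation: The exponent 1/2 on 2 was incorrectly written as 3/2: the term sqrt(2)*exp(θ)*sin(θ + pi/4) was incorrectly written as 2*sqrt(2)*exp(θ)*sin(θ + pi/4)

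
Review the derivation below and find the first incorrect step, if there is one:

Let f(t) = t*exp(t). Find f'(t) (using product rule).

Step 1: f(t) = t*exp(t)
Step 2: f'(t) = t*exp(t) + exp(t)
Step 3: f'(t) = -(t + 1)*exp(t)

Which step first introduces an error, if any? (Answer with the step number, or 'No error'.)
Step 3

Step 3 is incorrect due to a sign flip.
The step shows: -(t + 1)*exp(t)
The correct value should be: (t + 1)*exp(t)

Explanation: The sign of the whole expression was flipped: the term (t + 1)*exp(t) was incorrectly written as -(t + 1)*exp(t)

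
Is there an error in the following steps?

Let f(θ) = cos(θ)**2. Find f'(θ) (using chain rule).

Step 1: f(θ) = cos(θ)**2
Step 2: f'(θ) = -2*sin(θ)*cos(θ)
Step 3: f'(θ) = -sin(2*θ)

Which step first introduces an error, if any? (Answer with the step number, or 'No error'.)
No error

All steps in this derivation are correct.
The final answer f'(θ) = -sin(2*θ) is valid.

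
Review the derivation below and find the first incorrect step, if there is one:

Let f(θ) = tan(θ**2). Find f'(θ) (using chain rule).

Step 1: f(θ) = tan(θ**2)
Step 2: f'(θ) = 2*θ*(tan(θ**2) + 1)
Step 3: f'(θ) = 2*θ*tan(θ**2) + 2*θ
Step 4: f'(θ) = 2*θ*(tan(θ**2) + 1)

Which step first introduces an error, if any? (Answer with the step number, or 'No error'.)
Step 2

Step 2 is incorrect due to a wrong exponent.
The step shows: 2*θ*(tan(θ**2) + 1)
The correct value should be: 2*θ*(tan(θ**2)**2 + 1)

Explanation: The exponent 2 on tan(θ**2) was incorrectly written as 1: the term 2*θ*(tan(θ**2)**2 + 1) was incorrectly written as 2*θ*(tan(θ**2) + 1)
The later steps are derived from this incorrect expression, so the error originates in Step 2.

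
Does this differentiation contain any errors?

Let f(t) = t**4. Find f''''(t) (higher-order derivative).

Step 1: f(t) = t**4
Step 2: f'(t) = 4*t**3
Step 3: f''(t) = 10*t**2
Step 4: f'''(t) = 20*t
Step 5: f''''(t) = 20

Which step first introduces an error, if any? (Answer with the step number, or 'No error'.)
Step 3

Step 3 is incorrect due to a wrong coefficient.
The step shows: 10*t**2
The correct value should be: 12*t**2

Explanation: The coefficient 12 was incorrectly written as 10: the term 12*t**2 was incorrectly written as 10*t**2
The later steps are derived from this incorrect expression, so the error originates in Step 3.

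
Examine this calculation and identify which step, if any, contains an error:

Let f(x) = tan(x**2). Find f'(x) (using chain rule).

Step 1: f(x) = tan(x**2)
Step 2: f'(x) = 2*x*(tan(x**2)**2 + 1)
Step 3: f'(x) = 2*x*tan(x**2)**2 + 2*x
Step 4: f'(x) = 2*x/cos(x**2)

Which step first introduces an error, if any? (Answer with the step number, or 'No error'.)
Step 4

Step 4 is incorrect due to a wrong exponent.
The step shows: 2*x/cos(x**2)
The correct value should be: 2*x/cos(x**2)**2

Explanation: The exponent -2 on cos(x**2) was incorrectly written as -1: the term 2*x/cos(x**2)**2 was incorrectly written as 2*x/cos(x**2)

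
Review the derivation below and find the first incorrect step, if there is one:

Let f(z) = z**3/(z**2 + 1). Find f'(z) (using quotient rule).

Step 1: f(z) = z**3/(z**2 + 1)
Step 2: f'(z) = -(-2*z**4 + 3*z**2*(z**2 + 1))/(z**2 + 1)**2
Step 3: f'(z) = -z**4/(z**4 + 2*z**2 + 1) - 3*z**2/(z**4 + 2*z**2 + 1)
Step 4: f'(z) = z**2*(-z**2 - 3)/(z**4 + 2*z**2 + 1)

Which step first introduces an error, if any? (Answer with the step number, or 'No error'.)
Step 2

Step 2 is incorrect due to a sign flip.
The step shows: -(-2*z**4 + 3*z**2*(z**2 + 1))/(z**2 + 1)**2
The correct value should be: (-2*z**4 + 3*z**2*(z**2 + 1))/(z**2 + 1)**2

Explanation: The sign of the whole expression was flipped: the term (-2*z**4 + 3*z**2*(z**2 + 1))/(z**2 + 1)**2 was incorrectly written as -(-2*z**4 + 3*z**2*(z**2 + 1))/(z**2 + 1)**2
The later steps are derived from this incorrect expression, so the error originates in Step 2.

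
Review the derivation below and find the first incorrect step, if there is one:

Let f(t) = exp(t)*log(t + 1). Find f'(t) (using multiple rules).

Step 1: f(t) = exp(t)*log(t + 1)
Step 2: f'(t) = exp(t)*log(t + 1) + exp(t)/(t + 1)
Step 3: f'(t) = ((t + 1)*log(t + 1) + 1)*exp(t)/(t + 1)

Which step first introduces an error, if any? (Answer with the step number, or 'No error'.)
No error

All steps in this derivation are correct.
The final answer f'(t) = ((t + 1)*log(t + 1) + 1)*exp(t)/(t + 1) is valid.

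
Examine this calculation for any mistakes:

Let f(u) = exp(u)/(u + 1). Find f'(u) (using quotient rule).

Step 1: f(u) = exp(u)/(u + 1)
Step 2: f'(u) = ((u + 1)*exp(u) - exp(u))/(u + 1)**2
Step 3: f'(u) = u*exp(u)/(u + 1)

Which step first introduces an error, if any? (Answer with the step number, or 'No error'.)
Step 3

Step 3 is incorrect due to a wrong exponent.
The step shows: u*exp(u)/(u + 1)
The correct value should be: u*exp(u)/(u + 1)**2

Explanation: The exponent -2 on u + 1 was incorrectly written as -1: the term u*exp(u)/(u + 1)**2 was incorrectly written as u*exp(u)/(u + 1)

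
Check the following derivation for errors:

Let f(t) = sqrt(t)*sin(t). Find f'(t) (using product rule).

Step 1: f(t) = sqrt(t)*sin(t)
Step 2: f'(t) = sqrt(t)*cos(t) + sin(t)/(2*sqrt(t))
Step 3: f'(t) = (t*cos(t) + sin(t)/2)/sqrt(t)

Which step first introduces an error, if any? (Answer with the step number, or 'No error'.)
No error

All steps in this derivation are correct.
The final answer f'(t) = (t*cos(t) + sin(t)/2)/sqrt(t) is valid.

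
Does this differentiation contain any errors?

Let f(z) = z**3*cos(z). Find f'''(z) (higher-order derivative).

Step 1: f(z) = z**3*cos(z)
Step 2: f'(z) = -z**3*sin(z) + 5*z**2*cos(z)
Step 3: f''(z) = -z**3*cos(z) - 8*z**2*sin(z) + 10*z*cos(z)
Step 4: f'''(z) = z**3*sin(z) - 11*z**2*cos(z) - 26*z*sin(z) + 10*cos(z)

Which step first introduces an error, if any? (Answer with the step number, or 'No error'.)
Step 2

Step 2 is incorrect due to a wrong coefficient.
The step shows: -z**3*sin(z) + 5*z**2*cos(z)
The correct value should be: -z**3*sin(z) + 3*z**2*cos(z)

Explanation: The coefficient 3 was incorrectly written as 5: the term 3*z**2*cos(z) was incorrectly written as 5*z**2*cos(z)
The later steps are derived from this incorrect expression, so the error originates in Step 2.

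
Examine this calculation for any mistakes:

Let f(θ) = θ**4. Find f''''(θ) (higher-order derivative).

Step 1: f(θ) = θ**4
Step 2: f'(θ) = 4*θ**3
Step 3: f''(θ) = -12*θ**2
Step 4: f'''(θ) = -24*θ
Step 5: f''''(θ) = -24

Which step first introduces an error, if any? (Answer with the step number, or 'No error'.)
Step 3

Step 3 is incorrect due to a sign flip.
The step shows: -12*θ**2
The correct value should be: 12*θ**2

Explanation: The sign of the whole expression was flipped: the term 12*θ**2 was incorrectly written as -12*θ**2
The later steps are derived from this incorrect expression, so the error originates in Step 3.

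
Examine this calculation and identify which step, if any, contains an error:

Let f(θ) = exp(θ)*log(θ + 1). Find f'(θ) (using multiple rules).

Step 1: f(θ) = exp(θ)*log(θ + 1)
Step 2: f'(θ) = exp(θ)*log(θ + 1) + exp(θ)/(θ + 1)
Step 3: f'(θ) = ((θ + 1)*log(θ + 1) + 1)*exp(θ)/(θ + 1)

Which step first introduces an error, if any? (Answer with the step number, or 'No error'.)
No error

All steps in this derivation are correct.
The final answer f'(θ) = ((θ + 1)*log(θ + 1) + 1)*exp(θ)/(θ + 1) is valid.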